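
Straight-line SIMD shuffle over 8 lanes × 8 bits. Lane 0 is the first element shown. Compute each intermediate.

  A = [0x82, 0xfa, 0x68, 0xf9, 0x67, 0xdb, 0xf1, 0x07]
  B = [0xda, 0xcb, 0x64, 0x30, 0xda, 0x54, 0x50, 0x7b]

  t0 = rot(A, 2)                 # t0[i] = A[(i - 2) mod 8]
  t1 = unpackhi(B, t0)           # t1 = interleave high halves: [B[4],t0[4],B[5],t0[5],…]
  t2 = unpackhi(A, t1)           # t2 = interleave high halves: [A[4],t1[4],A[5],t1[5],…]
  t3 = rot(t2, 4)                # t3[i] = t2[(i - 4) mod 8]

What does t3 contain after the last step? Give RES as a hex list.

RES = [0xf1, 0x7b, 0x07, 0xdb, 0x67, 0x50, 0xdb, 0x67]

t0 = [0xf1, 0x07, 0x82, 0xfa, 0x68, 0xf9, 0x67, 0xdb]
t1 = [0xda, 0x68, 0x54, 0xf9, 0x50, 0x67, 0x7b, 0xdb]
t2 = [0x67, 0x50, 0xdb, 0x67, 0xf1, 0x7b, 0x07, 0xdb]
t3 = [0xf1, 0x7b, 0x07, 0xdb, 0x67, 0x50, 0xdb, 0x67]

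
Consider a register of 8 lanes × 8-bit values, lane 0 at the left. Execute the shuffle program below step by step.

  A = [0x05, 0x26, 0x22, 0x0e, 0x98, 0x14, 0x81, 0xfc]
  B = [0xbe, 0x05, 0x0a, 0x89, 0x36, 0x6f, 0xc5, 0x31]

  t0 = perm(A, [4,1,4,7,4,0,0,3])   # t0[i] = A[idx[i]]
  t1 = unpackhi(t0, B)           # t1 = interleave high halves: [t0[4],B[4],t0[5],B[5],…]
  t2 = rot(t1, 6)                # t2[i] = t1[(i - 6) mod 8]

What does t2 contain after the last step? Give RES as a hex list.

RES = [ 0x05  0x6f  0x05  0xc5  0x0e  0x31  0x98  0x36 ]

t0 = [0x98, 0x26, 0x98, 0xfc, 0x98, 0x05, 0x05, 0x0e]
t1 = [0x98, 0x36, 0x05, 0x6f, 0x05, 0xc5, 0x0e, 0x31]
t2 = [0x05, 0x6f, 0x05, 0xc5, 0x0e, 0x31, 0x98, 0x36]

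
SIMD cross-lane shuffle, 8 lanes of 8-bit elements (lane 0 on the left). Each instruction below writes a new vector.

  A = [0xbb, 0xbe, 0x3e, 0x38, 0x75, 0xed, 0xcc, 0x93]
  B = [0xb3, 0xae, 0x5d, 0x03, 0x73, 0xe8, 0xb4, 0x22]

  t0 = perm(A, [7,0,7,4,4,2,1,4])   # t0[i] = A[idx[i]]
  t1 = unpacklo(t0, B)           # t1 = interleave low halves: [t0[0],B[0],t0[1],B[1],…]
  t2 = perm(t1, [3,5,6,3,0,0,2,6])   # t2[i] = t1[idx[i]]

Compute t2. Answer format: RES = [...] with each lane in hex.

RES = [ 0xae  0x5d  0x75  0xae  0x93  0x93  0xbb  0x75 ]

t0 = [0x93, 0xbb, 0x93, 0x75, 0x75, 0x3e, 0xbe, 0x75]
t1 = [0x93, 0xb3, 0xbb, 0xae, 0x93, 0x5d, 0x75, 0x03]
t2 = [0xae, 0x5d, 0x75, 0xae, 0x93, 0x93, 0xbb, 0x75]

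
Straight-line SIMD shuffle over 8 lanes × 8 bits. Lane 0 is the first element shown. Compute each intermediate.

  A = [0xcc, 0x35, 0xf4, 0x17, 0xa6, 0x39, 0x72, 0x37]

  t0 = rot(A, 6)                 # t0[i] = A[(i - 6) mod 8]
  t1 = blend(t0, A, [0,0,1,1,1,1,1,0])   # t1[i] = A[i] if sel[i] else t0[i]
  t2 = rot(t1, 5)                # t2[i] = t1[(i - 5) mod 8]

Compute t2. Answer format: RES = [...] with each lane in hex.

RES = [0x17, 0xa6, 0x39, 0x72, 0x35, 0xf4, 0x17, 0xf4]

→ t0 |f4|17|a6|39|72|37|cc|35|
→ t1 |f4|17|f4|17|a6|39|72|35|
→ t2 |17|a6|39|72|35|f4|17|f4|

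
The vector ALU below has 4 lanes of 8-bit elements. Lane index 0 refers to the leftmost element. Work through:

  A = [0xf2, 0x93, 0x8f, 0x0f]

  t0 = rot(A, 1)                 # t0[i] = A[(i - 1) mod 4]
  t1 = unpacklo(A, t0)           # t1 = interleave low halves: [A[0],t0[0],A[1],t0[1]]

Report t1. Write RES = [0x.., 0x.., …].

→ t0 |0f|f2|93|8f|
→ t1 |f2|0f|93|f2|

RES = [0xf2, 0x0f, 0x93, 0xf2]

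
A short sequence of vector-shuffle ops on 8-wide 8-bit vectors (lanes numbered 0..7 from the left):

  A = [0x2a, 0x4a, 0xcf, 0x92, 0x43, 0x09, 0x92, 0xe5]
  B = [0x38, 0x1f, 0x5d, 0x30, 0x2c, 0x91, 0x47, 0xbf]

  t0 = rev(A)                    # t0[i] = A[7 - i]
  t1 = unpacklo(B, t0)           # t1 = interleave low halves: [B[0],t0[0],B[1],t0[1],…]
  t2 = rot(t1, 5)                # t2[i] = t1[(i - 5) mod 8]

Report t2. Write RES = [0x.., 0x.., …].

RES = [ 0x92  0x5d  0x09  0x30  0x43  0x38  0xe5  0x1f ]

  t0: e5 92 09 43 92 cf 4a 2a
  t1: 38 e5 1f 92 5d 09 30 43
  t2: 92 5d 09 30 43 38 e5 1f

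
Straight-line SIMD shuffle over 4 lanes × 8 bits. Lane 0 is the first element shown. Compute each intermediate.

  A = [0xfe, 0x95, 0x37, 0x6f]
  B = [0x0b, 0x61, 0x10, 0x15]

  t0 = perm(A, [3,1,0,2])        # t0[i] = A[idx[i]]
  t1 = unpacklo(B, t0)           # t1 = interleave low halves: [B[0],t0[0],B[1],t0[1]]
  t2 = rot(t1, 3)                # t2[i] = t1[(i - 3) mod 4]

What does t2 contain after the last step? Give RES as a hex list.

RES = [ 0x6f  0x61  0x95  0x0b ]

t0 = [0x6f, 0x95, 0xfe, 0x37]
t1 = [0x0b, 0x6f, 0x61, 0x95]
t2 = [0x6f, 0x61, 0x95, 0x0b]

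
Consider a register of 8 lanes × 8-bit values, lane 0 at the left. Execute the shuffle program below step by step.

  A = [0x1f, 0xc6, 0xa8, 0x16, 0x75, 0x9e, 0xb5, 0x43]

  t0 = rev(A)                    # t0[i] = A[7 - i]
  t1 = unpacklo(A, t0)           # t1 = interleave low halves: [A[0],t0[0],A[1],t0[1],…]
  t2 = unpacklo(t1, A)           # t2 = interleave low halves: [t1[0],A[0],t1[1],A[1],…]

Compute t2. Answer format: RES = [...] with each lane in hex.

t0 = [0x43, 0xb5, 0x9e, 0x75, 0x16, 0xa8, 0xc6, 0x1f]
t1 = [0x1f, 0x43, 0xc6, 0xb5, 0xa8, 0x9e, 0x16, 0x75]
t2 = [0x1f, 0x1f, 0x43, 0xc6, 0xc6, 0xa8, 0xb5, 0x16]

RES = [ 0x1f  0x1f  0x43  0xc6  0xc6  0xa8  0xb5  0x16 ]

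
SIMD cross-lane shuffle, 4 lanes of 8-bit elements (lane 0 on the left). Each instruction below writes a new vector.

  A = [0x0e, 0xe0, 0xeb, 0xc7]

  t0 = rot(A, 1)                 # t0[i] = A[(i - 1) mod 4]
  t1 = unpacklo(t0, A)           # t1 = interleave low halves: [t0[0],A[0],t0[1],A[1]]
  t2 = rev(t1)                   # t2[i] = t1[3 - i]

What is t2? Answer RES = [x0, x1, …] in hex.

RES = [ 0xe0  0x0e  0x0e  0xc7 ]

t0 = [0xc7, 0x0e, 0xe0, 0xeb]
t1 = [0xc7, 0x0e, 0x0e, 0xe0]
t2 = [0xe0, 0x0e, 0x0e, 0xc7]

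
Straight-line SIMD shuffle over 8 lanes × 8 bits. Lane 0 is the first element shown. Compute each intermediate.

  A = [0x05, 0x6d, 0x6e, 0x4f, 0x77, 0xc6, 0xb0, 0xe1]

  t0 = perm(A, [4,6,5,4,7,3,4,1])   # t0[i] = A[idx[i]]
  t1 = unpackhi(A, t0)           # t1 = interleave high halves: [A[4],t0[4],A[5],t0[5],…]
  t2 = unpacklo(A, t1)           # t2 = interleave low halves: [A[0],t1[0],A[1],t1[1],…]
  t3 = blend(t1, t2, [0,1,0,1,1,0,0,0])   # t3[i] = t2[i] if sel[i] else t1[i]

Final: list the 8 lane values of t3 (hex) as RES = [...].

t0 = [0x77, 0xb0, 0xc6, 0x77, 0xe1, 0x4f, 0x77, 0x6d]
t1 = [0x77, 0xe1, 0xc6, 0x4f, 0xb0, 0x77, 0xe1, 0x6d]
t2 = [0x05, 0x77, 0x6d, 0xe1, 0x6e, 0xc6, 0x4f, 0x4f]
t3 = [0x77, 0x77, 0xc6, 0xe1, 0x6e, 0x77, 0xe1, 0x6d]

RES = [0x77, 0x77, 0xc6, 0xe1, 0x6e, 0x77, 0xe1, 0x6d]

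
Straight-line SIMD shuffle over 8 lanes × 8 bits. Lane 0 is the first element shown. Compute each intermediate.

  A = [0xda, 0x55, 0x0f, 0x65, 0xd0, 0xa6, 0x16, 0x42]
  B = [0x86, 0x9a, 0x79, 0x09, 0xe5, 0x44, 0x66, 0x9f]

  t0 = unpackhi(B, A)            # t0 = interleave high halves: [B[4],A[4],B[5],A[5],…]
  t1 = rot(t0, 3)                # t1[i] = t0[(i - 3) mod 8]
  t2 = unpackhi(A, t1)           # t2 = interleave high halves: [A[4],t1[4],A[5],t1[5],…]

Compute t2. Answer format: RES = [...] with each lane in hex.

RES = [0xd0, 0xd0, 0xa6, 0x44, 0x16, 0xa6, 0x42, 0x66]

t0 = [0xe5, 0xd0, 0x44, 0xa6, 0x66, 0x16, 0x9f, 0x42]
t1 = [0x16, 0x9f, 0x42, 0xe5, 0xd0, 0x44, 0xa6, 0x66]
t2 = [0xd0, 0xd0, 0xa6, 0x44, 0x16, 0xa6, 0x42, 0x66]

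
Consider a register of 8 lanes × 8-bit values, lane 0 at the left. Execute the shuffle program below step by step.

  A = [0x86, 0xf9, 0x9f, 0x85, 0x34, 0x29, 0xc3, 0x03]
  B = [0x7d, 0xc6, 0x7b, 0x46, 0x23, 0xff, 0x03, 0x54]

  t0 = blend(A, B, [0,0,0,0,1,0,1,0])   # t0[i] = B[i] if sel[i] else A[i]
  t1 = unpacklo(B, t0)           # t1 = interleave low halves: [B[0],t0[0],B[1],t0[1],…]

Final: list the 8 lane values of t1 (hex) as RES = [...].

  t0: 86 f9 9f 85 23 29 03 03
  t1: 7d 86 c6 f9 7b 9f 46 85

RES = [ 0x7d  0x86  0xc6  0xf9  0x7b  0x9f  0x46  0x85 ]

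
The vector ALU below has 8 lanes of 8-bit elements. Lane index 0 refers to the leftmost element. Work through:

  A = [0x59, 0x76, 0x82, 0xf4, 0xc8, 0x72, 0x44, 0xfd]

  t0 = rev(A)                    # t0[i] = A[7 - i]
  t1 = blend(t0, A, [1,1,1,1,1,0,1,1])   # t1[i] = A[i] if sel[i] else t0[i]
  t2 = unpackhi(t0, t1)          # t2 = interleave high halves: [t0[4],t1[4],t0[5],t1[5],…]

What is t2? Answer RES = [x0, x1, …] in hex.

RES = [0xf4, 0xc8, 0x82, 0x82, 0x76, 0x44, 0x59, 0xfd]

→ t0 |fd|44|72|c8|f4|82|76|59|
→ t1 |59|76|82|f4|c8|82|44|fd|
→ t2 |f4|c8|82|82|76|44|59|fd|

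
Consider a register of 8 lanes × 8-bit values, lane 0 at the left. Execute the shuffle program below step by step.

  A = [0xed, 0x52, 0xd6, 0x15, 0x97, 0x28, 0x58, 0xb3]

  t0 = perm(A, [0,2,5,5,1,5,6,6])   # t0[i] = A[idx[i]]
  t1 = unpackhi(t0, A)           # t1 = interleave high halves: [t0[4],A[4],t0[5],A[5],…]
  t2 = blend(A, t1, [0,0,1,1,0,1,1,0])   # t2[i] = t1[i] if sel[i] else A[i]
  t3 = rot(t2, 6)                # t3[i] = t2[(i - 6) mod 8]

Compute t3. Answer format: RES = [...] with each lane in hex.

RES = [0x28, 0x28, 0x97, 0x58, 0x58, 0xb3, 0xed, 0x52]

→ t0 |ed|d6|28|28|52|28|58|58|
→ t1 |52|97|28|28|58|58|58|b3|
→ t2 |ed|52|28|28|97|58|58|b3|
→ t3 |28|28|97|58|58|b3|ed|52|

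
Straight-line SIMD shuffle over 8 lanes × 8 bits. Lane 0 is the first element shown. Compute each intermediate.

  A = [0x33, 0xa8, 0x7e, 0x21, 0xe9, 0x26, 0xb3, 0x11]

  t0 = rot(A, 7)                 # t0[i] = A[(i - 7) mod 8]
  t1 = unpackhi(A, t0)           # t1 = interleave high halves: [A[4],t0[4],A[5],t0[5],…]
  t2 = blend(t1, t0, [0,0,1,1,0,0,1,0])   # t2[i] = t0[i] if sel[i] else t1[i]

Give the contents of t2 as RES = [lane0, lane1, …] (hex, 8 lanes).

RES = [ 0xe9  0x26  0x21  0xe9  0xb3  0x11  0x11  0x33 ]

  t0: a8 7e 21 e9 26 b3 11 33
  t1: e9 26 26 b3 b3 11 11 33
  t2: e9 26 21 e9 b3 11 11 33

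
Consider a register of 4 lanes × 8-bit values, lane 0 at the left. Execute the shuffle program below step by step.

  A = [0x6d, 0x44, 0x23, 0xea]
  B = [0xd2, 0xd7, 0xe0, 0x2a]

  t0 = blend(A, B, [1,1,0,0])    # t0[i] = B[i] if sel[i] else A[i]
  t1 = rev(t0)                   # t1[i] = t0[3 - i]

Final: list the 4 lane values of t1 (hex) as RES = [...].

RES = [0xea, 0x23, 0xd7, 0xd2]

→ t0 |d2|d7|23|ea|
→ t1 |ea|23|d7|d2|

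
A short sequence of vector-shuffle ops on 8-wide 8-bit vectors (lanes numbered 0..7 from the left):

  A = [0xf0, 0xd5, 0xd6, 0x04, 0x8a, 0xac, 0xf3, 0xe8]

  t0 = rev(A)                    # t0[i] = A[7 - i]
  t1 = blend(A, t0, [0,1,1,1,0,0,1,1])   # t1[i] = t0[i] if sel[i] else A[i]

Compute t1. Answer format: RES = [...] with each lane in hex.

t0 = [0xe8, 0xf3, 0xac, 0x8a, 0x04, 0xd6, 0xd5, 0xf0]
t1 = [0xf0, 0xf3, 0xac, 0x8a, 0x8a, 0xac, 0xd5, 0xf0]

RES = [ 0xf0  0xf3  0xac  0x8a  0x8a  0xac  0xd5  0xf0 ]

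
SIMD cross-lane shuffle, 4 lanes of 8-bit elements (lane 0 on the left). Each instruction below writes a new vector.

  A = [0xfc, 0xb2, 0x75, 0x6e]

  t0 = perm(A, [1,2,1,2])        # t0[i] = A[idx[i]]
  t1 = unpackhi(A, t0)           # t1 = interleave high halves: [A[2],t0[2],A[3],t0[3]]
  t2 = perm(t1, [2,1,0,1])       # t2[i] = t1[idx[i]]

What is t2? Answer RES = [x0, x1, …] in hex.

RES = [0x6e, 0xb2, 0x75, 0xb2]

→ t0 |b2|75|b2|75|
→ t1 |75|b2|6e|75|
→ t2 |6e|b2|75|b2|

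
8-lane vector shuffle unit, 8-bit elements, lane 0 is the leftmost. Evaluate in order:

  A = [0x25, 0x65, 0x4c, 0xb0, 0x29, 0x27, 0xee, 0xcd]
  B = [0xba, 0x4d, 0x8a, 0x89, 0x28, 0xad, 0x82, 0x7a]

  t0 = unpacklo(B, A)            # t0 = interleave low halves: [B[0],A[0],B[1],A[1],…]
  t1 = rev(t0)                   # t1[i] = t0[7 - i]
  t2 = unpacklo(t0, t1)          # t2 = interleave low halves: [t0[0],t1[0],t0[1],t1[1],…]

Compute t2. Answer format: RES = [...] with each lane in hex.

  t0: ba 25 4d 65 8a 4c 89 b0
  t1: b0 89 4c 8a 65 4d 25 ba
  t2: ba b0 25 89 4d 4c 65 8a

RES = [0xba, 0xb0, 0x25, 0x89, 0x4d, 0x4c, 0x65, 0x8a]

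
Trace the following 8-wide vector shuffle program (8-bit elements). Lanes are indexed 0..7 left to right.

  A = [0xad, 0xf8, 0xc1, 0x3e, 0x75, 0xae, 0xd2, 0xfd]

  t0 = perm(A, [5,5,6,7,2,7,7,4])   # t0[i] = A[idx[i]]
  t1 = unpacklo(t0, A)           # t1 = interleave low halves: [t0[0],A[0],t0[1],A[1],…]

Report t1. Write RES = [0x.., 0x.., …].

→ t0 |ae|ae|d2|fd|c1|fd|fd|75|
→ t1 |ae|ad|ae|f8|d2|c1|fd|3e|

RES = [ 0xae  0xad  0xae  0xf8  0xd2  0xc1  0xfd  0x3e ]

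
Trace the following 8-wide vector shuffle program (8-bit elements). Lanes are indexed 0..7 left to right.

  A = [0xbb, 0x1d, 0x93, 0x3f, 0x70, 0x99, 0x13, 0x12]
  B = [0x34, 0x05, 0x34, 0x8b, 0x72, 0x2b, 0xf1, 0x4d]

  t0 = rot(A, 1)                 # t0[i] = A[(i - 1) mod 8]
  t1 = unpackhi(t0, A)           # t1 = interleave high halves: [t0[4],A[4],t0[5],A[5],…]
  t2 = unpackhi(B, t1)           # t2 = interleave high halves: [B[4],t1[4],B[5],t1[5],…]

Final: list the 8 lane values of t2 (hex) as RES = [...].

RES = [0x72, 0x99, 0x2b, 0x13, 0xf1, 0x13, 0x4d, 0x12]

  t0: 12 bb 1d 93 3f 70 99 13
  t1: 3f 70 70 99 99 13 13 12
  t2: 72 99 2b 13 f1 13 4d 12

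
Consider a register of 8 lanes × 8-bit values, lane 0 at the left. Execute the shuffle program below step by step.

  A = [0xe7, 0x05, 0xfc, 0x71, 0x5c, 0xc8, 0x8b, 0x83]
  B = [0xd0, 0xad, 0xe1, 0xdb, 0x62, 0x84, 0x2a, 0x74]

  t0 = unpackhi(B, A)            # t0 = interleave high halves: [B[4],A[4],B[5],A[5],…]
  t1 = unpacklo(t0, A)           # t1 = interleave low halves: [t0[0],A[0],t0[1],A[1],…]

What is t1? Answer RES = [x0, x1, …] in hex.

t0 = [0x62, 0x5c, 0x84, 0xc8, 0x2a, 0x8b, 0x74, 0x83]
t1 = [0x62, 0xe7, 0x5c, 0x05, 0x84, 0xfc, 0xc8, 0x71]

RES = [ 0x62  0xe7  0x5c  0x05  0x84  0xfc  0xc8  0x71 ]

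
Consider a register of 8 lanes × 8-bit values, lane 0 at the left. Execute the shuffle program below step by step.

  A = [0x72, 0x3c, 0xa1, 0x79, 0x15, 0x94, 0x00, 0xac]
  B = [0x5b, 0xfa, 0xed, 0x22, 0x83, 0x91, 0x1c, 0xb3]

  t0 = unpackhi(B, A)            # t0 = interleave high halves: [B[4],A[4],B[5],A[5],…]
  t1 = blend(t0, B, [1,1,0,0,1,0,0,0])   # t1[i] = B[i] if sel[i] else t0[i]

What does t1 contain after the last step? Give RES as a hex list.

RES = [ 0x5b  0xfa  0x91  0x94  0x83  0x00  0xb3  0xac ]

t0 = [0x83, 0x15, 0x91, 0x94, 0x1c, 0x00, 0xb3, 0xac]
t1 = [0x5b, 0xfa, 0x91, 0x94, 0x83, 0x00, 0xb3, 0xac]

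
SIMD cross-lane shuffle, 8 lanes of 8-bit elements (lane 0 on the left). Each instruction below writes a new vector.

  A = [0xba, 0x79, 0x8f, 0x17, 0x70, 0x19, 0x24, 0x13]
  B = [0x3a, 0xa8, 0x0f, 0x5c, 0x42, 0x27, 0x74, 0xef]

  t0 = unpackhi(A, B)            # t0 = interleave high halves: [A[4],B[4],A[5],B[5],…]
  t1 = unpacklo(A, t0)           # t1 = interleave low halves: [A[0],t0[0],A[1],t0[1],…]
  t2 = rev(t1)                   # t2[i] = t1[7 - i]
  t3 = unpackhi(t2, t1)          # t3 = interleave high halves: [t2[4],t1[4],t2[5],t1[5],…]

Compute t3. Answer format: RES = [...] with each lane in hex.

RES = [0x42, 0x8f, 0x79, 0x19, 0x70, 0x17, 0xba, 0x27]

t0 = [0x70, 0x42, 0x19, 0x27, 0x24, 0x74, 0x13, 0xef]
t1 = [0xba, 0x70, 0x79, 0x42, 0x8f, 0x19, 0x17, 0x27]
t2 = [0x27, 0x17, 0x19, 0x8f, 0x42, 0x79, 0x70, 0xba]
t3 = [0x42, 0x8f, 0x79, 0x19, 0x70, 0x17, 0xba, 0x27]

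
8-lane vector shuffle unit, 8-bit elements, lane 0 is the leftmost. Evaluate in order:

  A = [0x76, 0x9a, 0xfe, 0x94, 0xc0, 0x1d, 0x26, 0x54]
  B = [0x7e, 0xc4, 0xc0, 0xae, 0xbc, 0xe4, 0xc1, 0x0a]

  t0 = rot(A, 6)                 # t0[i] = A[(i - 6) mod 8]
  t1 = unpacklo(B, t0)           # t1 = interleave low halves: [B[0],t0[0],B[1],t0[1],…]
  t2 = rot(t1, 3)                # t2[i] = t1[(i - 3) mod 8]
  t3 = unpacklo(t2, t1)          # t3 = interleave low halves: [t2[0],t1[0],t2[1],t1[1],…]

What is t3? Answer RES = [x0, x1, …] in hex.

→ t0 |fe|94|c0|1d|26|54|76|9a|
→ t1 |7e|fe|c4|94|c0|c0|ae|1d|
→ t2 |c0|ae|1d|7e|fe|c4|94|c0|
→ t3 |c0|7e|ae|fe|1d|c4|7e|94|

RES = [ 0xc0  0x7e  0xae  0xfe  0x1d  0xc4  0x7e  0x94 ]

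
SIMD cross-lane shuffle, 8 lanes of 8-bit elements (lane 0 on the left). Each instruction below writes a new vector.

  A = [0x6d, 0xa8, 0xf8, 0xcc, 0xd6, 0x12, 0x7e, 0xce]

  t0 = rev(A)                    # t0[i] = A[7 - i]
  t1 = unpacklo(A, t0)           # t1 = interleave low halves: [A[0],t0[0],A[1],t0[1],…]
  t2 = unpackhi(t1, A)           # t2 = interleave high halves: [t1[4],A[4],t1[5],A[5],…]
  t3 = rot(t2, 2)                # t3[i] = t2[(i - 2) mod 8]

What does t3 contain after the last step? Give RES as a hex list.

→ t0 |ce|7e|12|d6|cc|f8|a8|6d|
→ t1 |6d|ce|a8|7e|f8|12|cc|d6|
→ t2 |f8|d6|12|12|cc|7e|d6|ce|
→ t3 |d6|ce|f8|d6|12|12|cc|7e|

RES = [0xd6, 0xce, 0xf8, 0xd6, 0x12, 0x12, 0xcc, 0x7e]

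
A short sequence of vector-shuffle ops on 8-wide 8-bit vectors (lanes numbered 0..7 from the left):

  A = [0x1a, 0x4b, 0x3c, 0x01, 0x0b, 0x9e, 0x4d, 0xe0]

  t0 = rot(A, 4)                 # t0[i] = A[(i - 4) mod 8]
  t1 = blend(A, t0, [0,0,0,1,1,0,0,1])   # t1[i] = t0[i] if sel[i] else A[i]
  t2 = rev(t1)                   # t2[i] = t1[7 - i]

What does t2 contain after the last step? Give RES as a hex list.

  t0: 0b 9e 4d e0 1a 4b 3c 01
  t1: 1a 4b 3c e0 1a 9e 4d 01
  t2: 01 4d 9e 1a e0 3c 4b 1a

RES = [0x01, 0x4d, 0x9e, 0x1a, 0xe0, 0x3c, 0x4b, 0x1a]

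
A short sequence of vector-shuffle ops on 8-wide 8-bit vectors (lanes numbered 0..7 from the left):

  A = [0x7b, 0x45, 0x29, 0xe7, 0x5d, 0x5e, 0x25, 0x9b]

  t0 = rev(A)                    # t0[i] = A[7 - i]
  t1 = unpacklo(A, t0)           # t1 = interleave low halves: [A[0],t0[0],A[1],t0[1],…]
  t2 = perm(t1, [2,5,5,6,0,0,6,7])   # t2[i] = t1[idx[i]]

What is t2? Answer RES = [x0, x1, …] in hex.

→ t0 |9b|25|5e|5d|e7|29|45|7b|
→ t1 |7b|9b|45|25|29|5e|e7|5d|
→ t2 |45|5e|5e|e7|7b|7b|e7|5d|

RES = [0x45, 0x5e, 0x5e, 0xe7, 0x7b, 0x7b, 0xe7, 0x5d]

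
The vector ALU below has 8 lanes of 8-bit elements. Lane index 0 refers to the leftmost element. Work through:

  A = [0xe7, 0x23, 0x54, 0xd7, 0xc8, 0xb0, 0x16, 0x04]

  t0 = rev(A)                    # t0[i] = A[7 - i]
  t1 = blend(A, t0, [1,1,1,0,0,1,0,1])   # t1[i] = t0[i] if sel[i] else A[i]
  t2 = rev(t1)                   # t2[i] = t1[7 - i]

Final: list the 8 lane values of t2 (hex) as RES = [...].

  t0: 04 16 b0 c8 d7 54 23 e7
  t1: 04 16 b0 d7 c8 54 16 e7
  t2: e7 16 54 c8 d7 b0 16 04

RES = [0xe7, 0x16, 0x54, 0xc8, 0xd7, 0xb0, 0x16, 0x04]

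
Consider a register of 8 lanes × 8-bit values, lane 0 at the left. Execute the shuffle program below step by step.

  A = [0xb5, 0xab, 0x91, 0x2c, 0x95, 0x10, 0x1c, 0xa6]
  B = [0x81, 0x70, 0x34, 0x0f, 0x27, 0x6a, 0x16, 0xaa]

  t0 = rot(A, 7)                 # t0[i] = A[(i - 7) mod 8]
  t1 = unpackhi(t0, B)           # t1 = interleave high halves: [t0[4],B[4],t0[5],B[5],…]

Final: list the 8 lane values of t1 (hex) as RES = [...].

t0 = [0xab, 0x91, 0x2c, 0x95, 0x10, 0x1c, 0xa6, 0xb5]
t1 = [0x10, 0x27, 0x1c, 0x6a, 0xa6, 0x16, 0xb5, 0xaa]

RES = [0x10, 0x27, 0x1c, 0x6a, 0xa6, 0x16, 0xb5, 0xaa]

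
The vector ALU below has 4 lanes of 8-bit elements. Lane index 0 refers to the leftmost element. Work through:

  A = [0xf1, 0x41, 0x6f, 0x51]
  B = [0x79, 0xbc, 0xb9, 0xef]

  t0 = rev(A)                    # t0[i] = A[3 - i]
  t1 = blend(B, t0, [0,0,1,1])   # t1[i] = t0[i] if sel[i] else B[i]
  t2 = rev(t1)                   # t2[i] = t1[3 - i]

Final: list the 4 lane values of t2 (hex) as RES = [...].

  t0: 51 6f 41 f1
  t1: 79 bc 41 f1
  t2: f1 41 bc 79

RES = [0xf1, 0x41, 0xbc, 0x79]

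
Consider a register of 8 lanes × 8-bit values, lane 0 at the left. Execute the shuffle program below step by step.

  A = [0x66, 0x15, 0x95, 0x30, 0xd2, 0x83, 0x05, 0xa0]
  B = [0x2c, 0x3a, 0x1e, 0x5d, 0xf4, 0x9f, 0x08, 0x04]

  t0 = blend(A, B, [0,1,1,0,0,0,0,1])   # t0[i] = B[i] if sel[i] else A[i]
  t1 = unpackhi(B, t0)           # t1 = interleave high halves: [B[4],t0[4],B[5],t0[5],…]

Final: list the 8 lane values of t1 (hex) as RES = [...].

RES = [0xf4, 0xd2, 0x9f, 0x83, 0x08, 0x05, 0x04, 0x04]

t0 = [0x66, 0x3a, 0x1e, 0x30, 0xd2, 0x83, 0x05, 0x04]
t1 = [0xf4, 0xd2, 0x9f, 0x83, 0x08, 0x05, 0x04, 0x04]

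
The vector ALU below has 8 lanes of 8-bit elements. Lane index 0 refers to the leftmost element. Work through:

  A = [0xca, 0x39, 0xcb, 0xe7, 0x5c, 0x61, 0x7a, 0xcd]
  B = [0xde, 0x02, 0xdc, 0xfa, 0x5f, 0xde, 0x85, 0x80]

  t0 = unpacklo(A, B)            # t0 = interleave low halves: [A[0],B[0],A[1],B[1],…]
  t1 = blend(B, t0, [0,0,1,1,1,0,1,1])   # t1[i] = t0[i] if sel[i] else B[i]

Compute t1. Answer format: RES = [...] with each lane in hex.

RES = [ 0xde  0x02  0x39  0x02  0xcb  0xde  0xe7  0xfa ]

t0 = [0xca, 0xde, 0x39, 0x02, 0xcb, 0xdc, 0xe7, 0xfa]
t1 = [0xde, 0x02, 0x39, 0x02, 0xcb, 0xde, 0xe7, 0xfa]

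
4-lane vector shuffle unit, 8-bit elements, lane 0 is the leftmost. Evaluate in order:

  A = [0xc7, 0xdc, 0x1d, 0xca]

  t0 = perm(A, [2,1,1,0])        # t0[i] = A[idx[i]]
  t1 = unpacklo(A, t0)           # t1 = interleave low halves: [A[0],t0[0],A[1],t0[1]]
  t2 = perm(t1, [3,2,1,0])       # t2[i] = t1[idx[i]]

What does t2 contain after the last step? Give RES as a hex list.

  t0: 1d dc dc c7
  t1: c7 1d dc dc
  t2: dc dc 1d c7

RES = [ 0xdc  0xdc  0x1d  0xc7 ]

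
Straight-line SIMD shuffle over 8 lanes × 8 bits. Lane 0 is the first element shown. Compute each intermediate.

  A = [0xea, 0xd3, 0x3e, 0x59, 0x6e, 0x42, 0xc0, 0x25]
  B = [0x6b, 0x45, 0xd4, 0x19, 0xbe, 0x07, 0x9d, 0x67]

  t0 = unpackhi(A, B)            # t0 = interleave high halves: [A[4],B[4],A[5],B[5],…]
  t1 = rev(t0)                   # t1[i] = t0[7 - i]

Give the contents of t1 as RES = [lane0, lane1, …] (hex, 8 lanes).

  t0: 6e be 42 07 c0 9d 25 67
  t1: 67 25 9d c0 07 42 be 6e

RES = [ 0x67  0x25  0x9d  0xc0  0x07  0x42  0xbe  0x6e ]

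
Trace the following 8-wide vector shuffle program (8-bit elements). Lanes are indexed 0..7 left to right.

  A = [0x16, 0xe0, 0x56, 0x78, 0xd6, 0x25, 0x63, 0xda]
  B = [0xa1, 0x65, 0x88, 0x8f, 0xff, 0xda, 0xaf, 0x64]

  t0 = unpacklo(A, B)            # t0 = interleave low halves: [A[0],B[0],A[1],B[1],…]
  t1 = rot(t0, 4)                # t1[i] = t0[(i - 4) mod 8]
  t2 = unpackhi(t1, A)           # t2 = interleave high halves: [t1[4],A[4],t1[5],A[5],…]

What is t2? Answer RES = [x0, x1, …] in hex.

  t0: 16 a1 e0 65 56 88 78 8f
  t1: 56 88 78 8f 16 a1 e0 65
  t2: 16 d6 a1 25 e0 63 65 da

RES = [ 0x16  0xd6  0xa1  0x25  0xe0  0x63  0x65  0xda ]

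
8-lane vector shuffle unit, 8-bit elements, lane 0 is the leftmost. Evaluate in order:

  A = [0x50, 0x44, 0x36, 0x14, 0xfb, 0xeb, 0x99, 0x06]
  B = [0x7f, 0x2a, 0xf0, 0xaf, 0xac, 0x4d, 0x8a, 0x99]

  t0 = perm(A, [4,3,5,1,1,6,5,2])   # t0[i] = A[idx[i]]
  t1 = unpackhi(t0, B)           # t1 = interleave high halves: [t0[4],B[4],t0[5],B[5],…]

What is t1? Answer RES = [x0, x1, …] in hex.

RES = [0x44, 0xac, 0x99, 0x4d, 0xeb, 0x8a, 0x36, 0x99]

  t0: fb 14 eb 44 44 99 eb 36
  t1: 44 ac 99 4d eb 8a 36 99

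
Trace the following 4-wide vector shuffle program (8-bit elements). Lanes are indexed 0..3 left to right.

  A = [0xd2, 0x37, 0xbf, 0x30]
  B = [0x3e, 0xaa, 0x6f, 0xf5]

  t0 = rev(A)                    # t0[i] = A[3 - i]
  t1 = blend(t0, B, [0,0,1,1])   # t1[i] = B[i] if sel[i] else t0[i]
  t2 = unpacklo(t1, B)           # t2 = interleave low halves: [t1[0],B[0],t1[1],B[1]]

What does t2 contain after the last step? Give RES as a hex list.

RES = [0x30, 0x3e, 0xbf, 0xaa]

t0 = [0x30, 0xbf, 0x37, 0xd2]
t1 = [0x30, 0xbf, 0x6f, 0xf5]
t2 = [0x30, 0x3e, 0xbf, 0xaa]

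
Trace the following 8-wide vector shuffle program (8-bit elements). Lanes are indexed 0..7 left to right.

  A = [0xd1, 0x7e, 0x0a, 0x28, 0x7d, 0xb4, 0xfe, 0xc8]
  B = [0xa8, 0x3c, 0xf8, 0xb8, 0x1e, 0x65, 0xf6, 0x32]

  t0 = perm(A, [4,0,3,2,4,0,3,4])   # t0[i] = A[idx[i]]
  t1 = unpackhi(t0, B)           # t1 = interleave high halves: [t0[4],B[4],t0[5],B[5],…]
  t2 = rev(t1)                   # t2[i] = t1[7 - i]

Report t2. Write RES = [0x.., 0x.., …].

→ t0 |7d|d1|28|0a|7d|d1|28|7d|
→ t1 |7d|1e|d1|65|28|f6|7d|32|
→ t2 |32|7d|f6|28|65|d1|1e|7d|

RES = [ 0x32  0x7d  0xf6  0x28  0x65  0xd1  0x1e  0x7d ]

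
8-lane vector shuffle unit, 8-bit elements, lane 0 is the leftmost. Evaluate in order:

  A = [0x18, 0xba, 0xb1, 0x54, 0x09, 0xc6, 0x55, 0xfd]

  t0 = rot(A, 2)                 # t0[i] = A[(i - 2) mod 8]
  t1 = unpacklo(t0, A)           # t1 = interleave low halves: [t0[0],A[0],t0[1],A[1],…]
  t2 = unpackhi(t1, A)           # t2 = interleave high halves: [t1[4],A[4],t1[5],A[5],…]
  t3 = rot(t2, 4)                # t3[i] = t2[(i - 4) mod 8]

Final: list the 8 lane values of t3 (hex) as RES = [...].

  t0: 55 fd 18 ba b1 54 09 c6
  t1: 55 18 fd ba 18 b1 ba 54
  t2: 18 09 b1 c6 ba 55 54 fd
  t3: ba 55 54 fd 18 09 b1 c6

RES = [ 0xba  0x55  0x54  0xfd  0x18  0x09  0xb1  0xc6 ]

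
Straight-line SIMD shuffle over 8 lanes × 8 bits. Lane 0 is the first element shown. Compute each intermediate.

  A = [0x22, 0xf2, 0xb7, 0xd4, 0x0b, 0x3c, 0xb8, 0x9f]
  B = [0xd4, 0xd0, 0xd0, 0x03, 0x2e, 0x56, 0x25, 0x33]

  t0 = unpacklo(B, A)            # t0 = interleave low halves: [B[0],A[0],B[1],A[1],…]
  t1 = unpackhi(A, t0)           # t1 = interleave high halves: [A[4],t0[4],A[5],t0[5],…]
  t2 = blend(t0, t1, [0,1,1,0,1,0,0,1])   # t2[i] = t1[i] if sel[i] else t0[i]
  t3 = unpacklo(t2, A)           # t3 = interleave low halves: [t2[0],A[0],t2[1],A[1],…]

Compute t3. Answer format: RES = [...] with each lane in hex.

  t0: d4 22 d0 f2 d0 b7 03 d4
  t1: 0b d0 3c b7 b8 03 9f d4
  t2: d4 d0 3c f2 b8 b7 03 d4
  t3: d4 22 d0 f2 3c b7 f2 d4

RES = [ 0xd4  0x22  0xd0  0xf2  0x3c  0xb7  0xf2  0xd4 ]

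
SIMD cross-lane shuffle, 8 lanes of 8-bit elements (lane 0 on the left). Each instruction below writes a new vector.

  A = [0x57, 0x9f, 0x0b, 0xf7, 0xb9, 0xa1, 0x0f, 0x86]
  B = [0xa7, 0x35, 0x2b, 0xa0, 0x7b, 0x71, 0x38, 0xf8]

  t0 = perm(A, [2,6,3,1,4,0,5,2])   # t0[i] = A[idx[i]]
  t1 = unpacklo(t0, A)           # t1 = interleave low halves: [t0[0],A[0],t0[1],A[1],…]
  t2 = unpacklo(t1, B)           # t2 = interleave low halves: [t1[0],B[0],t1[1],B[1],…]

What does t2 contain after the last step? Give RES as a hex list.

t0 = [0x0b, 0x0f, 0xf7, 0x9f, 0xb9, 0x57, 0xa1, 0x0b]
t1 = [0x0b, 0x57, 0x0f, 0x9f, 0xf7, 0x0b, 0x9f, 0xf7]
t2 = [0x0b, 0xa7, 0x57, 0x35, 0x0f, 0x2b, 0x9f, 0xa0]

RES = [ 0x0b  0xa7  0x57  0x35  0x0f  0x2b  0x9f  0xa0 ]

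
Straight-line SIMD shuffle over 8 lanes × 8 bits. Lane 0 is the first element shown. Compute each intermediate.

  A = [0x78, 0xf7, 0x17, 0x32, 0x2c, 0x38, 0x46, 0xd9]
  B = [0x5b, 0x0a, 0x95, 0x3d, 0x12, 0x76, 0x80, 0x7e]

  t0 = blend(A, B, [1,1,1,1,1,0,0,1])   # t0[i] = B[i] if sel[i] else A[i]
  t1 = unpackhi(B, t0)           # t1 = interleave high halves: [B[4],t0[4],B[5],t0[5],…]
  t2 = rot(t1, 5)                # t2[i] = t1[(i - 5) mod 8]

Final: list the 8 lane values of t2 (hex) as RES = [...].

  t0: 5b 0a 95 3d 12 38 46 7e
  t1: 12 12 76 38 80 46 7e 7e
  t2: 38 80 46 7e 7e 12 12 76

RES = [0x38, 0x80, 0x46, 0x7e, 0x7e, 0x12, 0x12, 0x76]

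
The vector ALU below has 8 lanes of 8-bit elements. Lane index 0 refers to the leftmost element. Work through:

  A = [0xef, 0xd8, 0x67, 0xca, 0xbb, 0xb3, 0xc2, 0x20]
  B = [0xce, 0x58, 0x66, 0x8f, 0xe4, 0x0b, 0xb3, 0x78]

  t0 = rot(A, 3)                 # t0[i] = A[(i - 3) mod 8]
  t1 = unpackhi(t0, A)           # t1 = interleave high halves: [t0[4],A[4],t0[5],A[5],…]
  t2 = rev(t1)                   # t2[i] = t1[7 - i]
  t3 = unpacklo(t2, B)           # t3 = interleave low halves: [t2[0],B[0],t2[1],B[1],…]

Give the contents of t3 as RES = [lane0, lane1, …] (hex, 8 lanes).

→ t0 |b3|c2|20|ef|d8|67|ca|bb|
→ t1 |d8|bb|67|b3|ca|c2|bb|20|
→ t2 |20|bb|c2|ca|b3|67|bb|d8|
→ t3 |20|ce|bb|58|c2|66|ca|8f|

RES = [ 0x20  0xce  0xbb  0x58  0xc2  0x66  0xca  0x8f ]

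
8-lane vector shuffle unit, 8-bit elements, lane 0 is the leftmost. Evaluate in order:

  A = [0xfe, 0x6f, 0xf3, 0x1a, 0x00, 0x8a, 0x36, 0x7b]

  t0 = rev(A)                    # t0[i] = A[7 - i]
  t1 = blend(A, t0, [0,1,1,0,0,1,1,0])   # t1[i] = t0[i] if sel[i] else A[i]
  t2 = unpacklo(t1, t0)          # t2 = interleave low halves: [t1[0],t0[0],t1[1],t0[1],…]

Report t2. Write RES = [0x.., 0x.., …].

RES = [0xfe, 0x7b, 0x36, 0x36, 0x8a, 0x8a, 0x1a, 0x00]

  t0: 7b 36 8a 00 1a f3 6f fe
  t1: fe 36 8a 1a 00 f3 6f 7b
  t2: fe 7b 36 36 8a 8a 1a 00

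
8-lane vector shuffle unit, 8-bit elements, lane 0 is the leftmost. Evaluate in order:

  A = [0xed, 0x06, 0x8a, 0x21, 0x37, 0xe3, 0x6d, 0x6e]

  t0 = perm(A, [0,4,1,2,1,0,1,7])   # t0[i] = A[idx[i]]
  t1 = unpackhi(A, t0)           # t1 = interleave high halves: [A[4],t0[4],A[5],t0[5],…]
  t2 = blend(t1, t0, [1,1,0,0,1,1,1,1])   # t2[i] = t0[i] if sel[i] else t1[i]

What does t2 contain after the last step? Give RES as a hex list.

RES = [ 0xed  0x37  0xe3  0xed  0x06  0xed  0x06  0x6e ]

t0 = [0xed, 0x37, 0x06, 0x8a, 0x06, 0xed, 0x06, 0x6e]
t1 = [0x37, 0x06, 0xe3, 0xed, 0x6d, 0x06, 0x6e, 0x6e]
t2 = [0xed, 0x37, 0xe3, 0xed, 0x06, 0xed, 0x06, 0x6e]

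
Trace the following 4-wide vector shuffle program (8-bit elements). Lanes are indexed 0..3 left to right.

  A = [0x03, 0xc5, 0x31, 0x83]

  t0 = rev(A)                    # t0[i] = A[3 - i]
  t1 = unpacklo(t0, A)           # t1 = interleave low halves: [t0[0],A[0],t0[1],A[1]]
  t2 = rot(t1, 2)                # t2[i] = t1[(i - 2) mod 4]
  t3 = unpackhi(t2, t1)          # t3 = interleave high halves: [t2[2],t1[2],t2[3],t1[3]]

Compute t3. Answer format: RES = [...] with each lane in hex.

t0 = [0x83, 0x31, 0xc5, 0x03]
t1 = [0x83, 0x03, 0x31, 0xc5]
t2 = [0x31, 0xc5, 0x83, 0x03]
t3 = [0x83, 0x31, 0x03, 0xc5]

RES = [0x83, 0x31, 0x03, 0xc5]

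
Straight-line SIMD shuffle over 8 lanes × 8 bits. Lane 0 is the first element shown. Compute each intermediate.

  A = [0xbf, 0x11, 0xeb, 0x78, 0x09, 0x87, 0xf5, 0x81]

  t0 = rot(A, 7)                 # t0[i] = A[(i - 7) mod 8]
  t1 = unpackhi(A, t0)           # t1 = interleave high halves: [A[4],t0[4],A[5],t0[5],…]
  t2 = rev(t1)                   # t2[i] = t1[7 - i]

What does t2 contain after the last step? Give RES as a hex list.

RES = [ 0xbf  0x81  0x81  0xf5  0xf5  0x87  0x87  0x09 ]

  t0: 11 eb 78 09 87 f5 81 bf
  t1: 09 87 87 f5 f5 81 81 bf
  t2: bf 81 81 f5 f5 87 87 09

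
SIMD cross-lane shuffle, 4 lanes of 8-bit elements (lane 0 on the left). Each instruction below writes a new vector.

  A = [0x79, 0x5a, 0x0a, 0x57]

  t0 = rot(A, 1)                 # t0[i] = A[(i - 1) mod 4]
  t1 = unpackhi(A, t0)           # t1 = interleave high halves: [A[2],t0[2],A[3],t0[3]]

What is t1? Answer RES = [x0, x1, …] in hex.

RES = [0x0a, 0x5a, 0x57, 0x0a]

→ t0 |57|79|5a|0a|
→ t1 |0a|5a|57|0a|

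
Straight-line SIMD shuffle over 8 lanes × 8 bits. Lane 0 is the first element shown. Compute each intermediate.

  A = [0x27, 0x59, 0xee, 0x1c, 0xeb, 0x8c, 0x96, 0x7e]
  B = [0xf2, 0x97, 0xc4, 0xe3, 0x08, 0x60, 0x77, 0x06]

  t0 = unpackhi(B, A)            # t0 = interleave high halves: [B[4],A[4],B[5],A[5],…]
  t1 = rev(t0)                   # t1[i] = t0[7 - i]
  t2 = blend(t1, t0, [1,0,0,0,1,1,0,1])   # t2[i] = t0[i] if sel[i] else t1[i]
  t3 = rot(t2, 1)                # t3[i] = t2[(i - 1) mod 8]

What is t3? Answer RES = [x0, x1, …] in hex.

RES = [0x7e, 0x08, 0x06, 0x96, 0x77, 0x77, 0x96, 0xeb]

  t0: 08 eb 60 8c 77 96 06 7e
  t1: 7e 06 96 77 8c 60 eb 08
  t2: 08 06 96 77 77 96 eb 7e
  t3: 7e 08 06 96 77 77 96 eb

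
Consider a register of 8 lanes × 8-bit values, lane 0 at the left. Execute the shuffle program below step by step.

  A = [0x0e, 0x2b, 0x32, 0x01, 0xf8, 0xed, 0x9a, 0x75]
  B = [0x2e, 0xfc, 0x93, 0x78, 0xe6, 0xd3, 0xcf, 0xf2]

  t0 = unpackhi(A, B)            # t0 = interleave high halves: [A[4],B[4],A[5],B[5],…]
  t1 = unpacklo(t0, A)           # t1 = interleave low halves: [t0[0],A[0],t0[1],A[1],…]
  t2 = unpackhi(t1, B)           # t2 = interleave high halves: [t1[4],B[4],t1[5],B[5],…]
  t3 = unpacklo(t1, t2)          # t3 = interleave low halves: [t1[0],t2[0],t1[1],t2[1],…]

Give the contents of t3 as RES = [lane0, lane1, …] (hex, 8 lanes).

→ t0 |f8|e6|ed|d3|9a|cf|75|f2|
→ t1 |f8|0e|e6|2b|ed|32|d3|01|
→ t2 |ed|e6|32|d3|d3|cf|01|f2|
→ t3 |f8|ed|0e|e6|e6|32|2b|d3|

RES = [0xf8, 0xed, 0x0e, 0xe6, 0xe6, 0x32, 0x2b, 0xd3]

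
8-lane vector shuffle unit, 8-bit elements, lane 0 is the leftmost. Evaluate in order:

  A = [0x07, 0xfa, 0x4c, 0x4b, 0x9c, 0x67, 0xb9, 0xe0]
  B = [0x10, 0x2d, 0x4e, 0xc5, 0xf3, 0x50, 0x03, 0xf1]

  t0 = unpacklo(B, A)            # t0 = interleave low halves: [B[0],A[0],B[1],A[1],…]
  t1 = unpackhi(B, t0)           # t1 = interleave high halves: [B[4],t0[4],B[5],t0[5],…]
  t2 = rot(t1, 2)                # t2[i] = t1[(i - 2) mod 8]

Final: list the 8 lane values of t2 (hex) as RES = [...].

→ t0 |10|07|2d|fa|4e|4c|c5|4b|
→ t1 |f3|4e|50|4c|03|c5|f1|4b|
→ t2 |f1|4b|f3|4e|50|4c|03|c5|

RES = [0xf1, 0x4b, 0xf3, 0x4e, 0x50, 0x4c, 0x03, 0xc5]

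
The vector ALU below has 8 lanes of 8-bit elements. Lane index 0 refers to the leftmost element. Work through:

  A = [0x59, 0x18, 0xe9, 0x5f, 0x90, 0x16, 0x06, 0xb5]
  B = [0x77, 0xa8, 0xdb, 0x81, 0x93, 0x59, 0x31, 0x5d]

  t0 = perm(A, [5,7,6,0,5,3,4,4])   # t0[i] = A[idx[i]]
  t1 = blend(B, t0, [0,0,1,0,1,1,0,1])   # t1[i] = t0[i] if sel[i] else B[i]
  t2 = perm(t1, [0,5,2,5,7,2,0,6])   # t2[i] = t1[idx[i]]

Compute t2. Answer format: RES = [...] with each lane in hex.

RES = [0x77, 0x5f, 0x06, 0x5f, 0x90, 0x06, 0x77, 0x31]

t0 = [0x16, 0xb5, 0x06, 0x59, 0x16, 0x5f, 0x90, 0x90]
t1 = [0x77, 0xa8, 0x06, 0x81, 0x16, 0x5f, 0x31, 0x90]
t2 = [0x77, 0x5f, 0x06, 0x5f, 0x90, 0x06, 0x77, 0x31]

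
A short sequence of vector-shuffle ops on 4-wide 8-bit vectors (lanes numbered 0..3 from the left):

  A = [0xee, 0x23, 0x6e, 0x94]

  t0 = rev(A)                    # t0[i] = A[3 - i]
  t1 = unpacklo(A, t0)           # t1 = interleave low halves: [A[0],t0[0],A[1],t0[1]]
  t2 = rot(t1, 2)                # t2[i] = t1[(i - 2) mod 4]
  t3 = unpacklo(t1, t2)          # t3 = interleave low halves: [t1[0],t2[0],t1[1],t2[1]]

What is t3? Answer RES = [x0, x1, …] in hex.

  t0: 94 6e 23 ee
  t1: ee 94 23 6e
  t2: 23 6e ee 94
  t3: ee 23 94 6e

RES = [0xee, 0x23, 0x94, 0x6e]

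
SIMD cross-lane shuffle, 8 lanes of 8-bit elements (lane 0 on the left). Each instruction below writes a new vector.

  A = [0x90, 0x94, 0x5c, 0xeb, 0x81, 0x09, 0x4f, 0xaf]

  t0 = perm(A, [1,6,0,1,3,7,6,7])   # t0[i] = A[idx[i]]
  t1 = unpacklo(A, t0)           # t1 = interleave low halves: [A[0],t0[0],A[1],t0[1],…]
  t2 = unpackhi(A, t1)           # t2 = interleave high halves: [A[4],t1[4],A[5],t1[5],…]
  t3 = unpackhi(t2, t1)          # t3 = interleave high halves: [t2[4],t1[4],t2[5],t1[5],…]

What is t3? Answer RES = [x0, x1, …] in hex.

RES = [0x4f, 0x5c, 0xeb, 0x90, 0xaf, 0xeb, 0x94, 0x94]

t0 = [0x94, 0x4f, 0x90, 0x94, 0xeb, 0xaf, 0x4f, 0xaf]
t1 = [0x90, 0x94, 0x94, 0x4f, 0x5c, 0x90, 0xeb, 0x94]
t2 = [0x81, 0x5c, 0x09, 0x90, 0x4f, 0xeb, 0xaf, 0x94]
t3 = [0x4f, 0x5c, 0xeb, 0x90, 0xaf, 0xeb, 0x94, 0x94]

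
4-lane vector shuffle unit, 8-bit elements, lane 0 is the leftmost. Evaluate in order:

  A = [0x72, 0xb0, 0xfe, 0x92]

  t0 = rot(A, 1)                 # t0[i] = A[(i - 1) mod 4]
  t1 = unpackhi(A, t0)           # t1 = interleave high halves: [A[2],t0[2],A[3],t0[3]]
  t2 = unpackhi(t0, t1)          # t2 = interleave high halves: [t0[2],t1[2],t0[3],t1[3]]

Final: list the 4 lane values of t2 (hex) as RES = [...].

RES = [ 0xb0  0x92  0xfe  0xfe ]

  t0: 92 72 b0 fe
  t1: fe b0 92 fe
  t2: b0 92 fe fe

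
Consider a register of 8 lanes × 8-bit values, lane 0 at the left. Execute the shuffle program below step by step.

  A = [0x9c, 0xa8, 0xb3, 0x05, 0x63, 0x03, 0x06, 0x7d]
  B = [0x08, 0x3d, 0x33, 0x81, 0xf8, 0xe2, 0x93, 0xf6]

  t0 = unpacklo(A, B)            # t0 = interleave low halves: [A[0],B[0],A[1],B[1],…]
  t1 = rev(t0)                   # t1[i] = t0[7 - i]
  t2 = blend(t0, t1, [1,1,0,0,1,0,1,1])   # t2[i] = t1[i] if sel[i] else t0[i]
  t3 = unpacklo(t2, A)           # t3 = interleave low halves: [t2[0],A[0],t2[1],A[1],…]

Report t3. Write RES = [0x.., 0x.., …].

RES = [ 0x81  0x9c  0x05  0xa8  0xa8  0xb3  0x3d  0x05 ]

  t0: 9c 08 a8 3d b3 33 05 81
  t1: 81 05 33 b3 3d a8 08 9c
  t2: 81 05 a8 3d 3d 33 08 9c
  t3: 81 9c 05 a8 a8 b3 3d 05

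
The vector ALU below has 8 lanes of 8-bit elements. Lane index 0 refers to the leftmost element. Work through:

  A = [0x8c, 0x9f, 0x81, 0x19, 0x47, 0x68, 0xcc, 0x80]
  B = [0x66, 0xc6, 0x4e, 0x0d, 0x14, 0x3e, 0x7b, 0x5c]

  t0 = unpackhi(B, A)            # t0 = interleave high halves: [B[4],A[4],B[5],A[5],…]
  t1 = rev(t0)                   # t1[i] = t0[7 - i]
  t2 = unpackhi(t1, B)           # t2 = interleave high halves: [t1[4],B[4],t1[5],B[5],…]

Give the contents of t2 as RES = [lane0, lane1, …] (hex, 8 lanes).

RES = [ 0x68  0x14  0x3e  0x3e  0x47  0x7b  0x14  0x5c ]

→ t0 |14|47|3e|68|7b|cc|5c|80|
→ t1 |80|5c|cc|7b|68|3e|47|14|
→ t2 |68|14|3e|3e|47|7b|14|5c|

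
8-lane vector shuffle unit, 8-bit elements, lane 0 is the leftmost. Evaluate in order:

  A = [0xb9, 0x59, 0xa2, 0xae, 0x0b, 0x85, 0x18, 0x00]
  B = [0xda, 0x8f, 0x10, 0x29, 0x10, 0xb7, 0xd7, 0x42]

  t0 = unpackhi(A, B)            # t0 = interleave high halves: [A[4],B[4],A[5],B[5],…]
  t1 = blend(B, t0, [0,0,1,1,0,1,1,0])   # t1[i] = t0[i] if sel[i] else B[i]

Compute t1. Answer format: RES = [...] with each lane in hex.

RES = [0xda, 0x8f, 0x85, 0xb7, 0x10, 0xd7, 0x00, 0x42]

  t0: 0b 10 85 b7 18 d7 00 42
  t1: da 8f 85 b7 10 d7 00 42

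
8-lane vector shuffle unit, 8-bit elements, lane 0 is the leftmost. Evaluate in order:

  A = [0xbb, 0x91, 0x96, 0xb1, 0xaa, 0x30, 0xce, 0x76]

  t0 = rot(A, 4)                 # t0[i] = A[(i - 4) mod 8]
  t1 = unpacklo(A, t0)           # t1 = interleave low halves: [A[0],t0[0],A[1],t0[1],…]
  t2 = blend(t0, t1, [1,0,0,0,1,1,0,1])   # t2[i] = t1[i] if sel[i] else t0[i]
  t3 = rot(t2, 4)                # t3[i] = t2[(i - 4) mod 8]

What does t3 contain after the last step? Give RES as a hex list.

RES = [0x96, 0xce, 0x96, 0x76, 0xbb, 0x30, 0xce, 0x76]

t0 = [0xaa, 0x30, 0xce, 0x76, 0xbb, 0x91, 0x96, 0xb1]
t1 = [0xbb, 0xaa, 0x91, 0x30, 0x96, 0xce, 0xb1, 0x76]
t2 = [0xbb, 0x30, 0xce, 0x76, 0x96, 0xce, 0x96, 0x76]
t3 = [0x96, 0xce, 0x96, 0x76, 0xbb, 0x30, 0xce, 0x76]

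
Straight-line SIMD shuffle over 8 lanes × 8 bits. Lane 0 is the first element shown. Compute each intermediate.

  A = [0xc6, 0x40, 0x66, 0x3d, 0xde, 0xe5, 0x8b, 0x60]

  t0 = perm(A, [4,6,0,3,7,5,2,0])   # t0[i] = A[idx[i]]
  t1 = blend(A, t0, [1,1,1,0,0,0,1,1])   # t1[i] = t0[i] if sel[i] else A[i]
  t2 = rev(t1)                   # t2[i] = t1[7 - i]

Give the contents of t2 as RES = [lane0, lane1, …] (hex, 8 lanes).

→ t0 |de|8b|c6|3d|60|e5|66|c6|
→ t1 |de|8b|c6|3d|de|e5|66|c6|
→ t2 |c6|66|e5|de|3d|c6|8b|de|

RES = [ 0xc6  0x66  0xe5  0xde  0x3d  0xc6  0x8b  0xde ]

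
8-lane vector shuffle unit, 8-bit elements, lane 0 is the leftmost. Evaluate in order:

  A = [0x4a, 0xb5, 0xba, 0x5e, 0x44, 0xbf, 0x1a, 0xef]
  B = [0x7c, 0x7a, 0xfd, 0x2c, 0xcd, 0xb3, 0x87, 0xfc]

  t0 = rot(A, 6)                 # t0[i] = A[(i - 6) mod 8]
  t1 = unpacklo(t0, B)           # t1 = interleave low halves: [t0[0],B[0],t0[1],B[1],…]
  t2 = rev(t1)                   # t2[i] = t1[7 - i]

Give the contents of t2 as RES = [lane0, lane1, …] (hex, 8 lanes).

→ t0 |ba|5e|44|bf|1a|ef|4a|b5|
→ t1 |ba|7c|5e|7a|44|fd|bf|2c|
→ t2 |2c|bf|fd|44|7a|5e|7c|ba|

RES = [ 0x2c  0xbf  0xfd  0x44  0x7a  0x5e  0x7c  0xba ]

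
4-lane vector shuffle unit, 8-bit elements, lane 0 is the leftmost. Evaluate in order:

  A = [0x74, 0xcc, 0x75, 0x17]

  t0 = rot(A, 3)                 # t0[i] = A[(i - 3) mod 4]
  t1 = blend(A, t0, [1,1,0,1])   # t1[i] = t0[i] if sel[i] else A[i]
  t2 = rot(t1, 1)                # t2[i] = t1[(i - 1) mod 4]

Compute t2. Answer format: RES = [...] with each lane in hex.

  t0: cc 75 17 74
  t1: cc 75 75 74
  t2: 74 cc 75 75

RES = [0x74, 0xcc, 0x75, 0x75]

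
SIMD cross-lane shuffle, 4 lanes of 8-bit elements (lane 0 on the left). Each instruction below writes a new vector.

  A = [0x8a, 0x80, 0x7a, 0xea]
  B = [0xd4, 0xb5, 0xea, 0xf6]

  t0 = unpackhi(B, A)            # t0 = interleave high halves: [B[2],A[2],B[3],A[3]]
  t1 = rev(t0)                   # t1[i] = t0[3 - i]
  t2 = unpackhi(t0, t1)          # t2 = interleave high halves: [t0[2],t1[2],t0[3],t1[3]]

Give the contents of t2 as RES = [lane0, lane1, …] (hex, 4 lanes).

RES = [ 0xf6  0x7a  0xea  0xea ]

  t0: ea 7a f6 ea
  t1: ea f6 7a ea
  t2: f6 7a ea ea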